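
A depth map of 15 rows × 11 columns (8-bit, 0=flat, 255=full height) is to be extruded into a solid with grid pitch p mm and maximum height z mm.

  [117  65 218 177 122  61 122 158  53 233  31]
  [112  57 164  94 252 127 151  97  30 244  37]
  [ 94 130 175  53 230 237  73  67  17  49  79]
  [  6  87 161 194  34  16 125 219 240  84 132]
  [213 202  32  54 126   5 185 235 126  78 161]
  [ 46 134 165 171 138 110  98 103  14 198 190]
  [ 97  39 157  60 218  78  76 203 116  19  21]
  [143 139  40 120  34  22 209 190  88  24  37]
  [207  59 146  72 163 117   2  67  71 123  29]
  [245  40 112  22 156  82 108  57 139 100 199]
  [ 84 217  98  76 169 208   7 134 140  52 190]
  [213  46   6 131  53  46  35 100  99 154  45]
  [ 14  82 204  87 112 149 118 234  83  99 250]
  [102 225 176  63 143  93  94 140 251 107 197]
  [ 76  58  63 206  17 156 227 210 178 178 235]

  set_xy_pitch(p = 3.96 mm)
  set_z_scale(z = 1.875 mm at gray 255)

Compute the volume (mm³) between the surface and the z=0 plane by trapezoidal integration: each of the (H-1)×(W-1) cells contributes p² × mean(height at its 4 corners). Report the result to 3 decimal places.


1869.944

height_mm = gray/255 × 1.875; cell vol = 3.96² × mean(4 corners)
unit = 3.96² × 1.875 / (4×255) = 0.0288265 mm³ per gray-sum
row 0: Σ corner-gray over 10 cells = 5147  → 148.3698
row 1: Σ corner-gray over 10 cells = 4816  → 138.8283
row 2: Σ corner-gray over 10 cells = 4693  → 135.2826
row 3: Σ corner-gray over 10 cells = 4918  → 141.7686
row 4: Σ corner-gray over 10 cells = 4958  → 142.9216
row 5: Σ corner-gray over 10 cells = 4548  → 131.1028
row 6: Σ corner-gray over 10 cells = 3962  → 114.2105
row 7: Σ corner-gray over 10 cells = 3788  → 109.1947
row 8: Σ corner-gray over 10 cells = 3952  → 113.9222
row 9: Σ corner-gray over 10 cells = 4552  → 131.2181
row 10: Σ corner-gray over 10 cells = 4074  → 117.4390
row 11: Σ corner-gray over 10 cells = 4198  → 121.0135
row 12: Σ corner-gray over 10 cells = 5483  → 158.0555
row 13: Σ corner-gray over 10 cells = 5780  → 166.6170
Σ rows: total corner-gray = 64869  → 1869.9443 mm³


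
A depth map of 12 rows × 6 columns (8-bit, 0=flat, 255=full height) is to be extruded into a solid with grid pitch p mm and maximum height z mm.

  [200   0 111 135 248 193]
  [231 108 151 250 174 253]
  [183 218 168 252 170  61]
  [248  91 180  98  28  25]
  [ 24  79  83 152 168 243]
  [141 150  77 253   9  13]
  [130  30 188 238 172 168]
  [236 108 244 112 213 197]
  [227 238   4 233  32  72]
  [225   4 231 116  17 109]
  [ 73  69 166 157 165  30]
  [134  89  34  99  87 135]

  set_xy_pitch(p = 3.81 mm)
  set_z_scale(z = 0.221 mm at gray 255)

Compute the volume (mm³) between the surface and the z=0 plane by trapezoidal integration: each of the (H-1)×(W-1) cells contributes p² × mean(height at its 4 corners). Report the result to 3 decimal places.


height_mm = gray/255 × 0.221; cell vol = 3.81² × mean(4 corners)
unit = 3.81² × 0.221 / (4×255) = 0.00314516 mm³ per gray-sum
row 0: Σ corner-gray over 5 cells = 3231  → 10.1620
row 1: Σ corner-gray over 5 cells = 3710  → 11.6685
row 2: Σ corner-gray over 5 cells = 2927  → 9.2059
row 3: Σ corner-gray over 5 cells = 2298  → 7.2276
row 4: Σ corner-gray over 5 cells = 2363  → 7.4320
row 5: Σ corner-gray over 5 cells = 2686  → 8.4479
row 6: Σ corner-gray over 5 cells = 3341  → 10.5080
row 7: Σ corner-gray over 5 cells = 3100  → 9.7500
row 8: Σ corner-gray over 5 cells = 2383  → 7.4949
row 9: Σ corner-gray over 5 cells = 2287  → 7.1930
row 10: Σ corner-gray over 5 cells = 2104  → 6.6174
Σ rows: total corner-gray = 30430  → 95.7071 mm³

95.707


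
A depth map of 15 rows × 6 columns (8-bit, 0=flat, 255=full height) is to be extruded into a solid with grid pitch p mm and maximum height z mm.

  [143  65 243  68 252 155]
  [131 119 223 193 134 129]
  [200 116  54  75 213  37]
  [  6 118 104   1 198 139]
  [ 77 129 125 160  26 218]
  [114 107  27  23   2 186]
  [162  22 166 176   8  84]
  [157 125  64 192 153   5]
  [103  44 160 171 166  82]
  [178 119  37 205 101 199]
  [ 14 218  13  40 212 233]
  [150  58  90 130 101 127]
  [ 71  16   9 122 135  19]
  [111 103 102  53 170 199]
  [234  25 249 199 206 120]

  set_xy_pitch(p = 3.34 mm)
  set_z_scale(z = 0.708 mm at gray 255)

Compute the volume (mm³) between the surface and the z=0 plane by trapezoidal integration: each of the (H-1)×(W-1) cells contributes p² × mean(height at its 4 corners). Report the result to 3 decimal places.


248.095

height_mm = gray/255 × 0.708; cell vol = 3.34² × mean(4 corners)
unit = 3.34² × 0.708 / (4×255) = 0.0077433 mm³ per gray-sum
row 0: Σ corner-gray over 5 cells = 3152  → 24.4069
row 1: Σ corner-gray over 5 cells = 2751  → 21.3018
row 2: Σ corner-gray over 5 cells = 2140  → 16.5707
row 3: Σ corner-gray over 5 cells = 2162  → 16.7410
row 4: Σ corner-gray over 5 cells = 1793  → 13.8837
row 5: Σ corner-gray over 5 cells = 1608  → 12.4512
row 6: Σ corner-gray over 5 cells = 2220  → 17.1901
row 7: Σ corner-gray over 5 cells = 2497  → 19.3350
row 8: Σ corner-gray over 5 cells = 2568  → 19.8848
row 9: Σ corner-gray over 5 cells = 2514  → 19.4667
row 10: Σ corner-gray over 5 cells = 2248  → 17.4069
row 11: Σ corner-gray over 5 cells = 1689  → 13.0784
row 12: Σ corner-gray over 5 cells = 1820  → 14.0928
row 13: Σ corner-gray over 5 cells = 2878  → 22.2852
Σ rows: total corner-gray = 32040  → 248.0953 mm³


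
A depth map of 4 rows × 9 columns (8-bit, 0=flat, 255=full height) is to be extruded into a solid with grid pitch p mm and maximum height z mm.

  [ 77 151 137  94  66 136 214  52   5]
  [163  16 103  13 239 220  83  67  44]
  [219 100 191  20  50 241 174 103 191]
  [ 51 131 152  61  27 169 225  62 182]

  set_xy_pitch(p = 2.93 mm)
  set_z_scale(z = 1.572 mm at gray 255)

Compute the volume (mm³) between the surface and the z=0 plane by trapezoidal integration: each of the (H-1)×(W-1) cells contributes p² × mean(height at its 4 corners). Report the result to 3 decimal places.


150.607

height_mm = gray/255 × 1.572; cell vol = 2.93² × mean(4 corners)
unit = 2.93² × 1.572 / (4×255) = 0.0132308 mm³ per gray-sum
row 0: Σ corner-gray over 8 cells = 3471  → 45.9243
row 1: Σ corner-gray over 8 cells = 3857  → 51.0314
row 2: Σ corner-gray over 8 cells = 4055  → 53.6511
Σ rows: total corner-gray = 11383  → 150.6067 mm³


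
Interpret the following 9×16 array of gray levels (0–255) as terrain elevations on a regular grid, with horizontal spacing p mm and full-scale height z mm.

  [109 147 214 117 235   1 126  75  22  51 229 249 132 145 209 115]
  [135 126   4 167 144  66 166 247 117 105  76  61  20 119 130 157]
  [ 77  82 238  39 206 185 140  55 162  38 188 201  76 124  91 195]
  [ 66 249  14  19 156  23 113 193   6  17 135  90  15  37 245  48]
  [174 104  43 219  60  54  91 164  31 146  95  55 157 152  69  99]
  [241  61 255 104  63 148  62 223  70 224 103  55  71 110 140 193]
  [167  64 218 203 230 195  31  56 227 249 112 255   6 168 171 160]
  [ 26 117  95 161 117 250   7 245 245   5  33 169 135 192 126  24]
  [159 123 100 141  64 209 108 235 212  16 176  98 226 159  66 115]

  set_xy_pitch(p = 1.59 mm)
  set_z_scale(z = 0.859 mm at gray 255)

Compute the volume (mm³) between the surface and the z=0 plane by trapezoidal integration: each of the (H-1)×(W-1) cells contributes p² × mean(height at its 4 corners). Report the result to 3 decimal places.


height_mm = gray/255 × 0.859; cell vol = 1.59² × mean(4 corners)
unit = 1.59² × 0.859 / (4×255) = 0.00212906 mm³ per gray-sum
row 0: Σ corner-gray over 15 cells = 7516  → 16.0020
row 1: Σ corner-gray over 15 cells = 7310  → 15.5634
row 2: Σ corner-gray over 15 cells = 6660  → 14.1795
row 3: Σ corner-gray over 15 cells = 5891  → 12.5423
row 4: Σ corner-gray over 15 cells = 6965  → 14.8289
row 5: Σ corner-gray over 15 cells = 8509  → 18.1161
row 6: Σ corner-gray over 15 cells = 8541  → 18.1843
row 7: Σ corner-gray over 15 cells = 7984  → 16.9984
Σ rows: total corner-gray = 59376  → 126.4149 mm³

126.415


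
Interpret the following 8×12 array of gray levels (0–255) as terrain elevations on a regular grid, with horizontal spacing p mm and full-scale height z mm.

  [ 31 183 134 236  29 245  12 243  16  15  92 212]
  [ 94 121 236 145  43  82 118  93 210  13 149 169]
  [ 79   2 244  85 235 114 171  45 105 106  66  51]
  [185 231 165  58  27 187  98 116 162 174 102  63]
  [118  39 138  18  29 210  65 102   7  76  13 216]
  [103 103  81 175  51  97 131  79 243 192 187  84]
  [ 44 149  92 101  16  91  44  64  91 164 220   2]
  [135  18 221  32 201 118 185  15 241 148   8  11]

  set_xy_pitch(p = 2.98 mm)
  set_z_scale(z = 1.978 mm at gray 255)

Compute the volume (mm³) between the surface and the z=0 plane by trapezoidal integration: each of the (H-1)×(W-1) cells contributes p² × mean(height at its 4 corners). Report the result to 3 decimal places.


height_mm = gray/255 × 1.978; cell vol = 2.98² × mean(4 corners)
unit = 2.98² × 1.978 / (4×255) = 0.017221 mm³ per gray-sum
row 0: Σ corner-gray over 11 cells = 5336  → 91.8913
row 1: Σ corner-gray over 11 cells = 5159  → 88.8432
row 2: Σ corner-gray over 11 cells = 5364  → 92.3735
row 3: Σ corner-gray over 11 cells = 4616  → 79.4922
row 4: Σ corner-gray over 11 cells = 4593  → 79.0961
row 5: Σ corner-gray over 11 cells = 4975  → 85.6745
row 6: Σ corner-gray over 11 cells = 4630  → 79.7333
Σ rows: total corner-gray = 34673  → 597.1041 mm³

597.104


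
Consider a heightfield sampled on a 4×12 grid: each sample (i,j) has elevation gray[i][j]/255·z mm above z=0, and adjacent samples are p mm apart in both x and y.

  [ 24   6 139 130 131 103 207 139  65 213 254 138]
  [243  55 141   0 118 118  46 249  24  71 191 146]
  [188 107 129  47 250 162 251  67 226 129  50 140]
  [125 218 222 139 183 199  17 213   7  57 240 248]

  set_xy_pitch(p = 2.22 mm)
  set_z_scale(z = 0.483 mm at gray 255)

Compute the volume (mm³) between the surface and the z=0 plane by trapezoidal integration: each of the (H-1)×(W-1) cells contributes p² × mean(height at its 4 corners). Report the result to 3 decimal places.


40.740

height_mm = gray/255 × 0.483; cell vol = 2.22² × mean(4 corners)
unit = 2.22² × 0.483 / (4×255) = 0.00233374 mm³ per gray-sum
row 0: Σ corner-gray over 11 cells = 5351  → 12.4879
row 1: Σ corner-gray over 11 cells = 5579  → 13.0199
row 2: Σ corner-gray over 11 cells = 6527  → 15.2323
Σ rows: total corner-gray = 17457  → 40.7401 mm³


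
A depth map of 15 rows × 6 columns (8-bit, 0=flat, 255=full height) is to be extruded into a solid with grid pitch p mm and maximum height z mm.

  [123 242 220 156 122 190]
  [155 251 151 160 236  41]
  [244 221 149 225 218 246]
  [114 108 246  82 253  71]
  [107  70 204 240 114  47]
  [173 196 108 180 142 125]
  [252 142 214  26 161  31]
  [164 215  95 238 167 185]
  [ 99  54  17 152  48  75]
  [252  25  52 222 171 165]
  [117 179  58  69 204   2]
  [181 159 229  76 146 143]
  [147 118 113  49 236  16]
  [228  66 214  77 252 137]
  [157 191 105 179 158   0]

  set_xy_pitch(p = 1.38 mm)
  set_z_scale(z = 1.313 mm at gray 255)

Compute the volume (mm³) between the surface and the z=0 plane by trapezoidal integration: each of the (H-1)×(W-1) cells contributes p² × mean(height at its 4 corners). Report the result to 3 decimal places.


height_mm = gray/255 × 1.313; cell vol = 1.38² × mean(4 corners)
unit = 1.38² × 1.313 / (4×255) = 0.00245145 mm³ per gray-sum
row 0: Σ corner-gray over 5 cells = 3585  → 8.7884
row 1: Σ corner-gray over 5 cells = 3908  → 9.5803
row 2: Σ corner-gray over 5 cells = 3679  → 9.0189
row 3: Σ corner-gray over 5 cells = 2973  → 7.2882
row 4: Σ corner-gray over 5 cells = 2960  → 7.2563
row 5: Σ corner-gray over 5 cells = 2919  → 7.1558
row 6: Σ corner-gray over 5 cells = 3148  → 7.7172
row 7: Σ corner-gray over 5 cells = 2495  → 6.1164
row 8: Σ corner-gray over 5 cells = 2073  → 5.0819
row 9: Σ corner-gray over 5 cells = 2496  → 6.1188
row 10: Σ corner-gray over 5 cells = 2683  → 6.5772
row 11: Σ corner-gray over 5 cells = 2739  → 6.7145
row 12: Σ corner-gray over 5 cells = 2778  → 6.8101
row 13: Σ corner-gray over 5 cells = 3006  → 7.3691
Σ rows: total corner-gray = 41442  → 101.5929 mm³

101.593


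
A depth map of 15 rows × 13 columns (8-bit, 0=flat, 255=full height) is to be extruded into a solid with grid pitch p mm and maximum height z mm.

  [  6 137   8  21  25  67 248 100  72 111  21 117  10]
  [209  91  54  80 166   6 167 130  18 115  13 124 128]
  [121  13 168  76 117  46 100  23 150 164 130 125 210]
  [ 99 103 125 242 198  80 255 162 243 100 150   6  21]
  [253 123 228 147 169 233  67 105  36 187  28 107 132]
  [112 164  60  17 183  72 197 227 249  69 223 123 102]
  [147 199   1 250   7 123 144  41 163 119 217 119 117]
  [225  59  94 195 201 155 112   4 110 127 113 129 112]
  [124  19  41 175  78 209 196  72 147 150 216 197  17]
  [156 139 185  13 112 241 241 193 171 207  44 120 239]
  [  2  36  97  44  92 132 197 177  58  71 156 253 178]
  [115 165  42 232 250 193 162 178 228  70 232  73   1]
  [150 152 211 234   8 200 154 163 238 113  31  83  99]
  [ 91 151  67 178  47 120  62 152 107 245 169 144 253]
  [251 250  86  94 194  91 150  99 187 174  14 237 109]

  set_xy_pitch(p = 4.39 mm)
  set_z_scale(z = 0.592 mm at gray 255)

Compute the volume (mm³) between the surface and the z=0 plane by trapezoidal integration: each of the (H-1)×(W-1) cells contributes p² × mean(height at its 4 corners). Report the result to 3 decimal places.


976.304

height_mm = gray/255 × 0.592; cell vol = 4.39² × mean(4 corners)
unit = 4.39² × 0.592 / (4×255) = 0.0111854 mm³ per gray-sum
row 0: Σ corner-gray over 12 cells = 4135  → 46.2515
row 1: Σ corner-gray over 12 cells = 4820  → 53.9135
row 2: Σ corner-gray over 12 cells = 6003  → 67.1458
row 3: Σ corner-gray over 12 cells = 6693  → 74.8637
row 4: Σ corner-gray over 12 cells = 6627  → 74.1255
row 5: Σ corner-gray over 12 cells = 6412  → 71.7206
row 6: Σ corner-gray over 12 cells = 5965  → 66.7208
row 7: Σ corner-gray over 12 cells = 6076  → 67.9623
row 8: Σ corner-gray over 12 cells = 6868  → 76.8212
row 9: Σ corner-gray over 12 cells = 6533  → 73.0741
row 10: Σ corner-gray over 12 cells = 6572  → 73.5103
row 11: Σ corner-gray over 12 cells = 7189  → 80.4117
row 12: Σ corner-gray over 12 cells = 6651  → 74.3939
row 13: Σ corner-gray over 12 cells = 6740  → 75.3894
Σ rows: total corner-gray = 87284  → 976.3043 mm³


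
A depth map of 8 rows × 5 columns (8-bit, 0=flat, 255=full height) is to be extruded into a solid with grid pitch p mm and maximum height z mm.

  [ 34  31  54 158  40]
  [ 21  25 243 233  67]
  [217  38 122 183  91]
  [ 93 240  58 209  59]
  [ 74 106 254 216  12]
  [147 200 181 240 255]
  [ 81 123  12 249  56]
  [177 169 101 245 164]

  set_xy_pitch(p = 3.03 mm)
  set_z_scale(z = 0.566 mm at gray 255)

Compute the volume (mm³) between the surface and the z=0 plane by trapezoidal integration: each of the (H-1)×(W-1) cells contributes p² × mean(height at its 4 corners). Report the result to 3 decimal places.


height_mm = gray/255 × 0.566; cell vol = 3.03² × mean(4 corners)
unit = 3.03² × 0.566 / (4×255) = 0.0050945 mm³ per gray-sum
row 0: Σ corner-gray over 4 cells = 1650  → 8.4059
row 1: Σ corner-gray over 4 cells = 2084  → 10.6169
row 2: Σ corner-gray over 4 cells = 2160  → 11.0041
row 3: Σ corner-gray over 4 cells = 2404  → 12.2472
row 4: Σ corner-gray over 4 cells = 2882  → 14.6823
row 5: Σ corner-gray over 4 cells = 2549  → 12.9859
row 6: Σ corner-gray over 4 cells = 2276  → 11.5951
Σ rows: total corner-gray = 16005  → 81.5375 mm³

81.537


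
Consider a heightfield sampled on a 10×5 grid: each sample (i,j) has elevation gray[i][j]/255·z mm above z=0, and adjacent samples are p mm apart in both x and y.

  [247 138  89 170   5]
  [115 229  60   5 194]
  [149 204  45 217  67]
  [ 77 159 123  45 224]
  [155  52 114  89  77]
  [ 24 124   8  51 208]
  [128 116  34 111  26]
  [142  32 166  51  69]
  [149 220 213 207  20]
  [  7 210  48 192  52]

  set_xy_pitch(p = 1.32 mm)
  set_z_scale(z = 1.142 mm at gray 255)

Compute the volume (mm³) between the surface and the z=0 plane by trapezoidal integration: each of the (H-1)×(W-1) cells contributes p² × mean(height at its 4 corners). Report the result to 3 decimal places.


height_mm = gray/255 × 1.142; cell vol = 1.32² × mean(4 corners)
unit = 1.32² × 1.142 / (4×255) = 0.0019508 mm³ per gray-sum
row 0: Σ corner-gray over 4 cells = 1943  → 3.7904
row 1: Σ corner-gray over 4 cells = 2045  → 3.9894
row 2: Σ corner-gray over 4 cells = 2103  → 4.1025
row 3: Σ corner-gray over 4 cells = 1697  → 3.3105
row 4: Σ corner-gray over 4 cells = 1340  → 2.6141
row 5: Σ corner-gray over 4 cells = 1274  → 2.4853
row 6: Σ corner-gray over 4 cells = 1385  → 2.7019
row 7: Σ corner-gray over 4 cells = 2158  → 4.2098
row 8: Σ corner-gray over 4 cells = 2408  → 4.6975
Σ rows: total corner-gray = 16353  → 31.9015 mm³

31.902


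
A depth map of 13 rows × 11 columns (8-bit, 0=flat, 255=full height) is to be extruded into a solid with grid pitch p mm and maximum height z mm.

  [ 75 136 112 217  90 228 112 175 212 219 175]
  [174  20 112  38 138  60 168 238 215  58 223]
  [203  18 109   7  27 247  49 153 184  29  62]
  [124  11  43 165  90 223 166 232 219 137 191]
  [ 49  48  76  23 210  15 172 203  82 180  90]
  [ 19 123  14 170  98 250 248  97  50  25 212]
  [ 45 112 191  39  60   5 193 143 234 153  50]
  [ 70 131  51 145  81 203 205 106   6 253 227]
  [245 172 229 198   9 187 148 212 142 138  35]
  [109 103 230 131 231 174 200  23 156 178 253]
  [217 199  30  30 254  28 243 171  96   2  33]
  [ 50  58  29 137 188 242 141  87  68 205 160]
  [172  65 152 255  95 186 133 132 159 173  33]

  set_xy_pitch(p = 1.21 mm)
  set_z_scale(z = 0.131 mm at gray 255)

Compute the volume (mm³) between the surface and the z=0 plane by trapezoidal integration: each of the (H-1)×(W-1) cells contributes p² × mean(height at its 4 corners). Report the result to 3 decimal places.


height_mm = gray/255 × 0.131; cell vol = 1.21² × mean(4 corners)
unit = 1.21² × 0.131 / (4×255) = 0.000188036 mm³ per gray-sum
row 0: Σ corner-gray over 10 cells = 5743  → 1.0799
row 1: Σ corner-gray over 10 cells = 4402  → 0.8277
row 2: Σ corner-gray over 10 cells = 4798  → 0.9022
row 3: Σ corner-gray over 10 cells = 5044  → 0.9485
row 4: Σ corner-gray over 10 cells = 4538  → 0.8533
row 5: Σ corner-gray over 10 cells = 4736  → 0.8905
row 6: Σ corner-gray over 10 cells = 5014  → 0.9428
row 7: Σ corner-gray over 10 cells = 5809  → 1.0923
row 8: Σ corner-gray over 10 cells = 6364  → 1.1967
row 9: Σ corner-gray over 10 cells = 5570  → 1.0474
row 10: Σ corner-gray over 10 cells = 4876  → 0.9169
row 11: Σ corner-gray over 10 cells = 5425  → 1.0201
Σ rows: total corner-gray = 62319  → 11.7182 mm³

11.718


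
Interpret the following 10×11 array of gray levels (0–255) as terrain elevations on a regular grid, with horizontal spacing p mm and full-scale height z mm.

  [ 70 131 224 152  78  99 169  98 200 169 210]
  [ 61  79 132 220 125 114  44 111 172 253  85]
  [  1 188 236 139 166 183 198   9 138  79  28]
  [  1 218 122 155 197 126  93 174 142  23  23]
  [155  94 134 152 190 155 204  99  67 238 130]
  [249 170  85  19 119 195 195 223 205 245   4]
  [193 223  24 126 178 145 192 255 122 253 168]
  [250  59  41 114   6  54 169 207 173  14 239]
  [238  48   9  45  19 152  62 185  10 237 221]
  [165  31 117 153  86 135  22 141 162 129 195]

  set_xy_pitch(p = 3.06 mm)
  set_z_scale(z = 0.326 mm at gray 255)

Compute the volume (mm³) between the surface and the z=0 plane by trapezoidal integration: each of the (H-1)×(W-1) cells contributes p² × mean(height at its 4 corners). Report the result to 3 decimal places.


144.582

height_mm = gray/255 × 0.326; cell vol = 3.06² × mean(4 corners)
unit = 3.06² × 0.326 / (4×255) = 0.00299268 mm³ per gray-sum
row 0: Σ corner-gray over 10 cells = 5566  → 16.6573
row 1: Σ corner-gray over 10 cells = 5347  → 16.0019
row 2: Σ corner-gray over 10 cells = 5225  → 15.6368
row 3: Σ corner-gray over 10 cells = 5475  → 16.3849
row 4: Σ corner-gray over 10 cells = 6116  → 18.3032
row 5: Σ corner-gray over 10 cells = 6562  → 19.6380
row 6: Σ corner-gray over 10 cells = 5560  → 16.6393
row 7: Σ corner-gray over 10 cells = 4156  → 12.4376
row 8: Σ corner-gray over 10 cells = 4305  → 12.8835
Σ rows: total corner-gray = 48312  → 144.5824 mm³


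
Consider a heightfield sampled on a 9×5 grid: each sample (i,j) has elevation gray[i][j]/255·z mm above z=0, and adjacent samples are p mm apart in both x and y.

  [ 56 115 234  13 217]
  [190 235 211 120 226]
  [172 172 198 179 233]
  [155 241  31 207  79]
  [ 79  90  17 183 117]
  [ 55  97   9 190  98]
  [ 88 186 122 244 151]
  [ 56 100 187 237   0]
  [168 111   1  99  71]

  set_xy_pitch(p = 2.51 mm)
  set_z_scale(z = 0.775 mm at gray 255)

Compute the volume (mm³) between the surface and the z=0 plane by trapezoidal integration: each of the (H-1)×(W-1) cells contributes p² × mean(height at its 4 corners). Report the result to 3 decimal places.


height_mm = gray/255 × 0.775; cell vol = 2.51² × mean(4 corners)
unit = 2.51² × 0.775 / (4×255) = 0.00478684 mm³ per gray-sum
row 0: Σ corner-gray over 4 cells = 2545  → 12.1825
row 1: Σ corner-gray over 4 cells = 3051  → 14.6047
row 2: Σ corner-gray over 4 cells = 2695  → 12.9005
row 3: Σ corner-gray over 4 cells = 1968  → 9.4205
row 4: Σ corner-gray over 4 cells = 1521  → 7.2808
row 5: Σ corner-gray over 4 cells = 2088  → 9.9949
row 6: Σ corner-gray over 4 cells = 2447  → 11.7134
row 7: Σ corner-gray over 4 cells = 1765  → 8.4488
Σ rows: total corner-gray = 18080  → 86.5461 mm³

86.546


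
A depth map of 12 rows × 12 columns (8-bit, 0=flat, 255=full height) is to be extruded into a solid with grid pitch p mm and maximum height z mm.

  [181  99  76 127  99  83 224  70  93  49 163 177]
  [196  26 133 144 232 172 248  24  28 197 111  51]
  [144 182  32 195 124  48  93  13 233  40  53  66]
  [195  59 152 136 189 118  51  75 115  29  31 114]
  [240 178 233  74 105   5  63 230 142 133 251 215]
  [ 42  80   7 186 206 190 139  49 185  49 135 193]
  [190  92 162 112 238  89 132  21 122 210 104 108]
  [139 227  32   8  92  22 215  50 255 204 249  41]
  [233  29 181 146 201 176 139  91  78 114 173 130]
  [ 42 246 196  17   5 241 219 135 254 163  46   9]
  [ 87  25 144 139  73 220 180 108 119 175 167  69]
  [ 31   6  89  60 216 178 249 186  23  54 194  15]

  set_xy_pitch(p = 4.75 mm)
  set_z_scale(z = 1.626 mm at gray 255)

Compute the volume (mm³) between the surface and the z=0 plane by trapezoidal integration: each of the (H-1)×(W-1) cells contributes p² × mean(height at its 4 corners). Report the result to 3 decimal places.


height_mm = gray/255 × 1.626; cell vol = 4.75² × mean(4 corners)
unit = 4.75² × 1.626 / (4×255) = 0.0359673 mm³ per gray-sum
row 0: Σ corner-gray over 11 cells = 5401  → 194.2593
row 1: Σ corner-gray over 11 cells = 5113  → 183.9007
row 2: Σ corner-gray over 11 cells = 4455  → 160.2342
row 3: Σ corner-gray over 11 cells = 5502  → 197.8920
row 4: Σ corner-gray over 11 cells = 5970  → 214.7247
row 5: Σ corner-gray over 11 cells = 5549  → 199.5824
row 6: Σ corner-gray over 11 cells = 5750  → 206.8119
row 7: Σ corner-gray over 11 cells = 5907  → 212.4587
row 8: Σ corner-gray over 11 cells = 6114  → 219.9039
row 9: Σ corner-gray over 11 cells = 5951  → 214.0413
row 10: Σ corner-gray over 11 cells = 5412  → 194.6549
Σ rows: total corner-gray = 61124  → 2198.4640 mm³

2198.464


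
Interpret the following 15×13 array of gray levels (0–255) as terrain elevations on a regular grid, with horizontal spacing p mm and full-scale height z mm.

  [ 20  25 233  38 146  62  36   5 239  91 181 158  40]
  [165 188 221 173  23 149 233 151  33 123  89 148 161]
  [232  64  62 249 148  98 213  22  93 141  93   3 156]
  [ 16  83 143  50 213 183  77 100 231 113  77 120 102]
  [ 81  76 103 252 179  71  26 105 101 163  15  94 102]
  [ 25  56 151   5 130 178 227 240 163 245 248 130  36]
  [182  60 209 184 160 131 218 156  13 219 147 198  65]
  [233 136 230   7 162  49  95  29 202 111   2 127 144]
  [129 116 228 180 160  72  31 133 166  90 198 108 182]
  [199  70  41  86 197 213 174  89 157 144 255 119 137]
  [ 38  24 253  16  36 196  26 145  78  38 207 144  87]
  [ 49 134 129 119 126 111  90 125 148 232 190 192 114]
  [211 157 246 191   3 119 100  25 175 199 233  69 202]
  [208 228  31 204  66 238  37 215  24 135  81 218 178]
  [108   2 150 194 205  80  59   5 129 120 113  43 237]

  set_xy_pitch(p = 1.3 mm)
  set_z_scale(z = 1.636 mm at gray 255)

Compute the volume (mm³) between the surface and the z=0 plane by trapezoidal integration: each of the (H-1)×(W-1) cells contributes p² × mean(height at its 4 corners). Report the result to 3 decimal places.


height_mm = gray/255 × 1.636; cell vol = 1.3² × mean(4 corners)
unit = 1.3² × 1.636 / (4×255) = 0.00271063 mm³ per gray-sum
row 0: Σ corner-gray over 12 cells = 5876  → 15.9276
row 1: Σ corner-gray over 12 cells = 6148  → 16.6649
row 2: Σ corner-gray over 12 cells = 5658  → 15.3367
row 3: Σ corner-gray over 12 cells = 5451  → 14.7756
row 4: Σ corner-gray over 12 cells = 6160  → 16.6975
row 5: Σ corner-gray over 12 cells = 7244  → 19.6358
row 6: Σ corner-gray over 12 cells = 6314  → 17.1149
row 7: Σ corner-gray over 12 cells = 5952  → 16.1337
row 8: Σ corner-gray over 12 cells = 6701  → 18.1639
row 9: Σ corner-gray over 12 cells = 5877  → 15.9304
row 10: Σ corner-gray over 12 cells = 5806  → 15.7379
row 11: Σ corner-gray over 12 cells = 6802  → 18.4377
row 12: Σ corner-gray over 12 cells = 6787  → 18.3970
row 13: Σ corner-gray over 12 cells = 5885  → 15.9520
Σ rows: total corner-gray = 86661  → 234.9057 mm³

234.906


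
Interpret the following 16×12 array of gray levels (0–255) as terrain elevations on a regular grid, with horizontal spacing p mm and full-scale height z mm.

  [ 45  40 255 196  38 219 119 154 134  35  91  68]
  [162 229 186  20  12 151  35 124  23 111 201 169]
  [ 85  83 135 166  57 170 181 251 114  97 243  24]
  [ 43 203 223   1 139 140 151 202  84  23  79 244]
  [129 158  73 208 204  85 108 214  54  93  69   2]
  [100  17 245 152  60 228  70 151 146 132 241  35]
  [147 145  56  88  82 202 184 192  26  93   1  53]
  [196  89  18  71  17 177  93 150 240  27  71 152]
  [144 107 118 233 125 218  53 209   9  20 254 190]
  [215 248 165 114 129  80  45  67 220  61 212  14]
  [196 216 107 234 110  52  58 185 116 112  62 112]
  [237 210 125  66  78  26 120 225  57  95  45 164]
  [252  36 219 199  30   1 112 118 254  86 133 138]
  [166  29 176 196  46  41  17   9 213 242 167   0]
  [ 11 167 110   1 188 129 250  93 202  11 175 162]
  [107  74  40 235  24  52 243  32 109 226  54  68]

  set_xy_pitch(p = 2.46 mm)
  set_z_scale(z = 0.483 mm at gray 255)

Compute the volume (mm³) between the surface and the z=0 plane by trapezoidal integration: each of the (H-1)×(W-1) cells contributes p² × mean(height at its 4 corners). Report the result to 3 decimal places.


height_mm = gray/255 × 0.483; cell vol = 2.46² × mean(4 corners)
unit = 2.46² × 0.483 / (4×255) = 0.00286561 mm³ per gray-sum
row 0: Σ corner-gray over 11 cells = 5190  → 14.8725
row 1: Σ corner-gray over 11 cells = 5618  → 16.0990
row 2: Σ corner-gray over 11 cells = 5880  → 16.8498
row 3: Σ corner-gray over 11 cells = 5440  → 15.5889
row 4: Σ corner-gray over 11 cells = 5682  → 16.2824
row 5: Σ corner-gray over 11 cells = 5357  → 15.3511
row 6: Σ corner-gray over 11 cells = 4592  → 13.1589
row 7: Σ corner-gray over 11 cells = 5280  → 15.1304
row 8: Σ corner-gray over 11 cells = 5937  → 17.0131
row 9: Σ corner-gray over 11 cells = 5723  → 16.3999
row 10: Σ corner-gray over 11 cells = 5307  → 15.2078
row 11: Σ corner-gray over 11 cells = 5261  → 15.0760
row 12: Σ corner-gray over 11 cells = 5204  → 14.9126
row 13: Σ corner-gray over 11 cells = 5263  → 15.0817
row 14: Σ corner-gray over 11 cells = 5178  → 14.8381
Σ rows: total corner-gray = 80912  → 231.8623 mm³

231.862


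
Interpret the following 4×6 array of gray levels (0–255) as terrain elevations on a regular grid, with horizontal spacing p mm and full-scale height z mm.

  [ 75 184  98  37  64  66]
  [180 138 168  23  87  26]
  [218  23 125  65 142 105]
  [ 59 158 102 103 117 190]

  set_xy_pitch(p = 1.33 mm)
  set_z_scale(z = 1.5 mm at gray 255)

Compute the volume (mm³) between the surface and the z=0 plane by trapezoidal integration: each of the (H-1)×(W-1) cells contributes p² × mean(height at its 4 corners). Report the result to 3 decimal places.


height_mm = gray/255 × 1.5; cell vol = 1.33² × mean(4 corners)
unit = 1.33² × 1.5 / (4×255) = 0.00260132 mm³ per gray-sum
row 0: Σ corner-gray over 5 cells = 1945  → 5.0596
row 1: Σ corner-gray over 5 cells = 2071  → 5.3873
row 2: Σ corner-gray over 5 cells = 2242  → 5.8322
Σ rows: total corner-gray = 6258  → 16.2791 mm³

16.279


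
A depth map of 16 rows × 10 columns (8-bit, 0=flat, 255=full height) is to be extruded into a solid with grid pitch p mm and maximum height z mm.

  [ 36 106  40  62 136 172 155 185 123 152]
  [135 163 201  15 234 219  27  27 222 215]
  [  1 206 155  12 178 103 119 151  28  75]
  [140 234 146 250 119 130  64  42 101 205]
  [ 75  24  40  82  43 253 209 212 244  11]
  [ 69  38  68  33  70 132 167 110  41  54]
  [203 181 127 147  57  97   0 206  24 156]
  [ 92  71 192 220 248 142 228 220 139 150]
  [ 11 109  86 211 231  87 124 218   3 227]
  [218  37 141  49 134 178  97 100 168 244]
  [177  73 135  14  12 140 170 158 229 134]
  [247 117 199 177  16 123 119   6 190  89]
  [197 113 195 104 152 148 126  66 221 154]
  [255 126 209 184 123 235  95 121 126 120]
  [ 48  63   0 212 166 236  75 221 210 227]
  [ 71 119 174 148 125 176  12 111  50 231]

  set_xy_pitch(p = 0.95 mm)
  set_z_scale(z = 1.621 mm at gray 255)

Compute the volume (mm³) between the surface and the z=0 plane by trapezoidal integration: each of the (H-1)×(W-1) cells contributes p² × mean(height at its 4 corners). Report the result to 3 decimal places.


height_mm = gray/255 × 1.621; cell vol = 0.95² × mean(4 corners)
unit = 0.95² × 1.621 / (4×255) = 0.00143427 mm³ per gray-sum
row 0: Σ corner-gray over 9 cells = 4712  → 6.7583
row 1: Σ corner-gray over 9 cells = 4546  → 6.5202
row 2: Σ corner-gray over 9 cells = 4497  → 6.4499
row 3: Σ corner-gray over 9 cells = 4817  → 6.9089
row 4: Σ corner-gray over 9 cells = 3741  → 5.3656
row 5: Σ corner-gray over 9 cells = 3478  → 4.9884
row 6: Σ corner-gray over 9 cells = 5199  → 7.4568
row 7: Σ corner-gray over 9 cells = 5538  → 7.9430
row 8: Σ corner-gray over 9 cells = 4646  → 6.6636
row 9: Σ corner-gray over 9 cells = 4443  → 6.3724
row 10: Σ corner-gray over 9 cells = 4403  → 6.3151
row 11: Σ corner-gray over 9 cells = 4831  → 6.9289
row 12: Σ corner-gray over 9 cells = 5414  → 7.7651
row 13: Σ corner-gray over 9 cells = 5454  → 7.8225
row 14: Σ corner-gray over 9 cells = 4773  → 6.8458
Σ rows: total corner-gray = 70492  → 101.1044 mm³

101.104


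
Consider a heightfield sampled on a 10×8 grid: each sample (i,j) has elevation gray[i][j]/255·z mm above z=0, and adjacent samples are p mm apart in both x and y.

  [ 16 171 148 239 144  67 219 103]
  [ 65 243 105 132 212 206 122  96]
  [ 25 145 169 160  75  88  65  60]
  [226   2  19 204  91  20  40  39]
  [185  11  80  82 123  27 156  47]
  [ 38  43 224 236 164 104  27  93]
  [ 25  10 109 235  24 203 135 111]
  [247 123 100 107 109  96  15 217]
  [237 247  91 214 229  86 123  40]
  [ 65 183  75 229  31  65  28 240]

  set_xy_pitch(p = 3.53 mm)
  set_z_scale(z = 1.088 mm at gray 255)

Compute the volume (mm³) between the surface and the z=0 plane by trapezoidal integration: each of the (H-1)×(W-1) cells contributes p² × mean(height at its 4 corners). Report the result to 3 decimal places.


394.070

height_mm = gray/255 × 1.088; cell vol = 3.53² × mean(4 corners)
unit = 3.53² × 1.088 / (4×255) = 0.0132916 mm³ per gray-sum
row 0: Σ corner-gray over 7 cells = 4296  → 57.1008
row 1: Σ corner-gray over 7 cells = 3690  → 49.0461
row 2: Σ corner-gray over 7 cells = 2506  → 33.3088
row 3: Σ corner-gray over 7 cells = 2207  → 29.3346
row 4: Σ corner-gray over 7 cells = 2917  → 38.7717
row 5: Σ corner-gray over 7 cells = 3295  → 43.7959
row 6: Σ corner-gray over 7 cells = 3132  → 41.6294
row 7: Σ corner-gray over 7 cells = 3821  → 50.7873
row 8: Σ corner-gray over 7 cells = 3784  → 50.2955
Σ rows: total corner-gray = 29648  → 394.0701 mm³


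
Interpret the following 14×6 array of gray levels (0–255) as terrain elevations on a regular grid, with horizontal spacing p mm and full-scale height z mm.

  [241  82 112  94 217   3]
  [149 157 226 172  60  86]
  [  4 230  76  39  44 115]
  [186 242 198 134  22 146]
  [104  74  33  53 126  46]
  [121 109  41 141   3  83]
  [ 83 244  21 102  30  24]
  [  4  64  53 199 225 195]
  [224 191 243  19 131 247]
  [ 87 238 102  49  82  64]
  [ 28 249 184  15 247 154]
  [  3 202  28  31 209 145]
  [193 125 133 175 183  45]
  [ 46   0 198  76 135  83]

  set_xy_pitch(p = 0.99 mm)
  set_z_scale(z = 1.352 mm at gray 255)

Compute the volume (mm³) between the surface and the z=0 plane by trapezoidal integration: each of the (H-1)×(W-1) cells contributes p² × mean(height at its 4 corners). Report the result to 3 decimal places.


height_mm = gray/255 × 1.352; cell vol = 0.99² × mean(4 corners)
unit = 0.99² × 1.352 / (4×255) = 0.00129911 mm³ per gray-sum
row 0: Σ corner-gray over 5 cells = 2719  → 3.5323
row 1: Σ corner-gray over 5 cells = 2362  → 3.0685
row 2: Σ corner-gray over 5 cells = 2421  → 3.1452
row 3: Σ corner-gray over 5 cells = 2246  → 2.9178
row 4: Σ corner-gray over 5 cells = 1514  → 1.9669
row 5: Σ corner-gray over 5 cells = 1693  → 2.1994
row 6: Σ corner-gray over 5 cells = 2182  → 2.8347
row 7: Σ corner-gray over 5 cells = 2920  → 3.7934
row 8: Σ corner-gray over 5 cells = 2732  → 3.5492
row 9: Σ corner-gray over 5 cells = 2665  → 3.4621
row 10: Σ corner-gray over 5 cells = 2660  → 3.4556
row 11: Σ corner-gray over 5 cells = 2558  → 3.3231
row 12: Σ corner-gray over 5 cells = 2417  → 3.1400
Σ rows: total corner-gray = 31089  → 40.3881 mm³

40.388


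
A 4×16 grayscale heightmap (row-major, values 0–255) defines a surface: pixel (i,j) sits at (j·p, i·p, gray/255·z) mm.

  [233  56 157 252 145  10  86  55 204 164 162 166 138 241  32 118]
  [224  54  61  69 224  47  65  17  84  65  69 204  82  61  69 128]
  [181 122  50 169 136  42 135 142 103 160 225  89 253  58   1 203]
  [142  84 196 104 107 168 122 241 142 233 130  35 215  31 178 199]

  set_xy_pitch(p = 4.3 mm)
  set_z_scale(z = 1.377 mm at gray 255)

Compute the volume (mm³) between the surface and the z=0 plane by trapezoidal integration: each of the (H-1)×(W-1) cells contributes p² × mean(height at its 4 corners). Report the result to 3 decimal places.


531.580

height_mm = gray/255 × 1.377; cell vol = 4.3² × mean(4 corners)
unit = 4.3² × 1.377 / (4×255) = 0.0249615 mm³ per gray-sum
row 0: Σ corner-gray over 15 cells = 6781  → 169.2639
row 1: Σ corner-gray over 15 cells = 6448  → 160.9518
row 2: Σ corner-gray over 15 cells = 8067  → 201.3644
Σ rows: total corner-gray = 21296  → 531.5801 mm³


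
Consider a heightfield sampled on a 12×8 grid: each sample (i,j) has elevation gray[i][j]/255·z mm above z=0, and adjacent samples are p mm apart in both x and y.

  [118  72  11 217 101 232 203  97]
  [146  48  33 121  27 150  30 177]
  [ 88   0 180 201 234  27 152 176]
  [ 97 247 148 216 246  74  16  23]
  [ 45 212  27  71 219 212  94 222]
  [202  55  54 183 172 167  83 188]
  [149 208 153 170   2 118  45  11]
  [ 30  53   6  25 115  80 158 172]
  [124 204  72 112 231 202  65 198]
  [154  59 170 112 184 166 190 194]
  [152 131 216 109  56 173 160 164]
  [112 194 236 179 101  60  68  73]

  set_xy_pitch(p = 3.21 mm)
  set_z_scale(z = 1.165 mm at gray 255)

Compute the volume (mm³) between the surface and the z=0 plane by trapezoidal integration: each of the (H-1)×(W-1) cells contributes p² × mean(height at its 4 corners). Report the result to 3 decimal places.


458.375

height_mm = gray/255 × 1.165; cell vol = 3.21² × mean(4 corners)
unit = 3.21² × 1.165 / (4×255) = 0.0117689 mm³ per gray-sum
row 0: Σ corner-gray over 7 cells = 3028  → 35.6362
row 1: Σ corner-gray over 7 cells = 2993  → 35.2243
row 2: Σ corner-gray over 7 cells = 3866  → 45.4986
row 3: Σ corner-gray over 7 cells = 3951  → 46.4989
row 4: Σ corner-gray over 7 cells = 3755  → 44.1922
row 5: Σ corner-gray over 7 cells = 3370  → 39.6612
row 6: Σ corner-gray over 7 cells = 2628  → 30.9287
row 7: Σ corner-gray over 7 cells = 3170  → 37.3074
row 8: Σ corner-gray over 7 cells = 4204  → 49.4764
row 9: Σ corner-gray over 7 cells = 4116  → 48.4408
row 10: Σ corner-gray over 7 cells = 3867  → 45.5103
Σ rows: total corner-gray = 38948  → 458.3751 mm³


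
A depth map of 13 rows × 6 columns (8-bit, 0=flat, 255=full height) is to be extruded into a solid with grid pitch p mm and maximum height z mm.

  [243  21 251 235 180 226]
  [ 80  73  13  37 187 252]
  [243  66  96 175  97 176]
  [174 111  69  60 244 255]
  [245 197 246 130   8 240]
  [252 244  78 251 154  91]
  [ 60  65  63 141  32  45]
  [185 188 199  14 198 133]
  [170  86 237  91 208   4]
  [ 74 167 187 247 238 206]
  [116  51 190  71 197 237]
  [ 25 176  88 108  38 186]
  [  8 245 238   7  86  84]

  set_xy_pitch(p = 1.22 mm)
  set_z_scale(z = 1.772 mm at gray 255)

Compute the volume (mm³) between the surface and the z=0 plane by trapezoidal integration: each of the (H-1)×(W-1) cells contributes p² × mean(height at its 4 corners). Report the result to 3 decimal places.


height_mm = gray/255 × 1.772; cell vol = 1.22² × mean(4 corners)
unit = 1.22² × 1.772 / (4×255) = 0.00258573 mm³ per gray-sum
row 0: Σ corner-gray over 5 cells = 2795  → 7.2271
row 1: Σ corner-gray over 5 cells = 2239  → 5.7894
row 2: Σ corner-gray over 5 cells = 2684  → 6.9401
row 3: Σ corner-gray over 5 cells = 3044  → 7.8710
row 4: Σ corner-gray over 5 cells = 3444  → 8.9053
row 5: Σ corner-gray over 5 cells = 2504  → 6.4747
row 6: Σ corner-gray over 5 cells = 2223  → 5.7481
row 7: Σ corner-gray over 5 cells = 2934  → 7.5865
row 8: Σ corner-gray over 5 cells = 3376  → 8.7294
row 9: Σ corner-gray over 5 cells = 3329  → 8.6079
row 10: Σ corner-gray over 5 cells = 2402  → 6.2109
row 11: Σ corner-gray over 5 cells = 2275  → 5.8825
Σ rows: total corner-gray = 33249  → 85.9729 mm³

85.973


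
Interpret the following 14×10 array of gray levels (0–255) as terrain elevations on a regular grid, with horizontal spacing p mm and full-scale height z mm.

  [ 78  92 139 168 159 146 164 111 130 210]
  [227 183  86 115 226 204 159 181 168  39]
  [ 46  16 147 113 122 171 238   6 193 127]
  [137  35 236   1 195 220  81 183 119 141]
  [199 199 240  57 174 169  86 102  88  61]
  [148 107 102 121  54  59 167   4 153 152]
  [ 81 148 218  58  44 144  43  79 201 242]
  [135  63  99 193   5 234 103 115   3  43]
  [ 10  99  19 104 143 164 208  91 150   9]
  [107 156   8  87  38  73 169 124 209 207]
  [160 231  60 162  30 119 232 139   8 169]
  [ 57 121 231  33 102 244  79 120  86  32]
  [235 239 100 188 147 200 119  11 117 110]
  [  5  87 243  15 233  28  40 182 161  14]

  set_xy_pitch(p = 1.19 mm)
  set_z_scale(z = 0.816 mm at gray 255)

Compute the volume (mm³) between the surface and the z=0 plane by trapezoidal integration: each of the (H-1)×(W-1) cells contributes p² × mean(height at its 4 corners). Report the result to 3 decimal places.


height_mm = gray/255 × 0.816; cell vol = 1.19² × mean(4 corners)
unit = 1.19² × 0.816 / (4×255) = 0.00113288 mm³ per gray-sum
row 0: Σ corner-gray over 9 cells = 5416  → 6.1357
row 1: Σ corner-gray over 9 cells = 5095  → 5.7720
row 2: Σ corner-gray over 9 cells = 4603  → 5.2146
row 3: Σ corner-gray over 9 cells = 4908  → 5.5602
row 4: Σ corner-gray over 9 cells = 4324  → 4.8986
row 5: Σ corner-gray over 9 cells = 4027  → 4.5621
row 6: Σ corner-gray over 9 cells = 4001  → 4.5327
row 7: Σ corner-gray over 9 cells = 3783  → 4.2857
row 8: Σ corner-gray over 9 cells = 4017  → 4.5508
row 9: Σ corner-gray over 9 cells = 4333  → 4.9088
row 10: Σ corner-gray over 9 cells = 4412  → 4.9983
row 11: Σ corner-gray over 9 cells = 4708  → 5.3336
row 12: Σ corner-gray over 9 cells = 4584  → 5.1931
Σ rows: total corner-gray = 58211  → 65.9461 mm³

65.946
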